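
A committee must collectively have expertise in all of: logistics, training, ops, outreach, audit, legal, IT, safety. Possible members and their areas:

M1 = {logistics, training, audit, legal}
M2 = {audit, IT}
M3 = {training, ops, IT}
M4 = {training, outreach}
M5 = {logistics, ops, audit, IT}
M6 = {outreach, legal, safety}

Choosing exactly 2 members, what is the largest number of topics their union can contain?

Choosing M5, M6 covers {logistics, ops, outreach, audit, legal, IT, safety} — 7 topics.
No choice of 2 members does better; here training is left uncovered.

7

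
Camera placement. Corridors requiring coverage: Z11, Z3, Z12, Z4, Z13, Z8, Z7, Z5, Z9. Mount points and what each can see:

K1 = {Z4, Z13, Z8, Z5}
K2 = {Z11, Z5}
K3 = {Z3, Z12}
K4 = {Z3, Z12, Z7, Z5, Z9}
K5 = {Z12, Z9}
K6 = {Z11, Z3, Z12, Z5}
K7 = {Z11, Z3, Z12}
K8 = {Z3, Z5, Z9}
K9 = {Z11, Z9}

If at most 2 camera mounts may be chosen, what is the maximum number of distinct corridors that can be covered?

Choosing K1, K4 covers {Z3, Z12, Z4, Z13, Z8, Z7, Z5, Z9} — 8 corridors.
No choice of 2 camera mounts does better; here Z11 is left uncovered.

8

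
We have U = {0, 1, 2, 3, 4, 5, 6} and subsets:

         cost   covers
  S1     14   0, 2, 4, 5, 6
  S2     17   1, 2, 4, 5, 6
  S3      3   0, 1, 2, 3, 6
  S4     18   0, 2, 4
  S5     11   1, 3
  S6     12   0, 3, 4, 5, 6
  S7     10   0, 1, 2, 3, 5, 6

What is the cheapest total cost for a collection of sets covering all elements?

S3, S6 cover every element at cost 3 + 12 = 15.
Any cover uses at least 2 sets; among all covering selections none totals below 15.

15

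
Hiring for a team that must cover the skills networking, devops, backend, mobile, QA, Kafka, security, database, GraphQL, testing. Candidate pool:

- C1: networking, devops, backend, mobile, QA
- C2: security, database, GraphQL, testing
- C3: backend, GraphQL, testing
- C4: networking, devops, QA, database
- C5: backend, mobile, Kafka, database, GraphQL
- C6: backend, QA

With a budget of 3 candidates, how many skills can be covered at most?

10

Choosing C1, C2, C5 covers {networking, devops, backend, mobile, QA, Kafka, security, database, GraphQL, testing} — 10 skills.
That is all 10 skills.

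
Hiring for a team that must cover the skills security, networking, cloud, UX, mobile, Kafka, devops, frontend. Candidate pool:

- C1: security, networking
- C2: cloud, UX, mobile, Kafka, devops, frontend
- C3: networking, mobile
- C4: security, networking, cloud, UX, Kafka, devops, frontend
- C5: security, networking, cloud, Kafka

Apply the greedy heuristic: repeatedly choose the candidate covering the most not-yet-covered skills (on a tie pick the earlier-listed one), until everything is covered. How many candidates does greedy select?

2

Pick 1: C4 covers 7 new skills (security, networking, cloud, UX, Kafka, devops, frontend).
Pick 2: C2 covers 1 new skills (mobile).
Greedy uses 2 candidates.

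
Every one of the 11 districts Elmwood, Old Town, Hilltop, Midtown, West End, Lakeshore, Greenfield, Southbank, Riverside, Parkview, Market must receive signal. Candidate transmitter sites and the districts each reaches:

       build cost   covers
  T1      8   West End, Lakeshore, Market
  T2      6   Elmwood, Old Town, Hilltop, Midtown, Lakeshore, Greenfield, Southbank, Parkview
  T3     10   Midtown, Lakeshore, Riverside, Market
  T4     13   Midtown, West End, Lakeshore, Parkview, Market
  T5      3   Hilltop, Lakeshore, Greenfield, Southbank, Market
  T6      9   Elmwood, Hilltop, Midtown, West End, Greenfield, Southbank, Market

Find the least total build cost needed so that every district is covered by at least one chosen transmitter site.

24

T1, T2, T3 cover every district at build cost 8 + 6 + 10 = 24.
Any cover uses at least 3 transmitter sites; among all covering selections none totals below 24.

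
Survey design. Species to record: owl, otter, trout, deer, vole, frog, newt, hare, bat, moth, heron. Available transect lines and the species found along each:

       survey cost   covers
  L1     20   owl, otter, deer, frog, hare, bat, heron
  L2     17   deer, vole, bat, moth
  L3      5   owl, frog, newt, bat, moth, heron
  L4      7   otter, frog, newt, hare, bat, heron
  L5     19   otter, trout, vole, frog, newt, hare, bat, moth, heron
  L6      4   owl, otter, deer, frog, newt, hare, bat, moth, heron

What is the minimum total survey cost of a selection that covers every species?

L5, L6 cover every species at survey cost 19 + 4 = 23.
Any cover uses at least 2 transects; among all covering selections none totals below 23.

23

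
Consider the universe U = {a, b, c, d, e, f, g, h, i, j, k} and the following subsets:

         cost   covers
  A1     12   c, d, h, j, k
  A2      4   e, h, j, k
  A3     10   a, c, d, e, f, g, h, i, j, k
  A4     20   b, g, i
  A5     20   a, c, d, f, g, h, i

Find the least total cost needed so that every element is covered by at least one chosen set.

30

A3, A4 cover every element at cost 10 + 20 = 30.
Any cover uses at least 2 sets; among all covering selections none totals below 30.
Greedy by coverage-per-cost would pick A2, A3, A4 for 34 — worse than the optimum 30.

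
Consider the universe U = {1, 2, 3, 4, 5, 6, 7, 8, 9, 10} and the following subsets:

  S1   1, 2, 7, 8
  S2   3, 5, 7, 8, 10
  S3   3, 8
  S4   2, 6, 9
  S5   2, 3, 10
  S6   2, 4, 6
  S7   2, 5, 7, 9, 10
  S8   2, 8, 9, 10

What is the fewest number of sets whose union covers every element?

4

S1, S2, S4, S6 together cover {1, 2, 3, 4, 5, 6, 7, 8, 9, 10} — every element.
No 3 of the 8 sets cover everything (all 56 triples fall short), so 4 is minimum.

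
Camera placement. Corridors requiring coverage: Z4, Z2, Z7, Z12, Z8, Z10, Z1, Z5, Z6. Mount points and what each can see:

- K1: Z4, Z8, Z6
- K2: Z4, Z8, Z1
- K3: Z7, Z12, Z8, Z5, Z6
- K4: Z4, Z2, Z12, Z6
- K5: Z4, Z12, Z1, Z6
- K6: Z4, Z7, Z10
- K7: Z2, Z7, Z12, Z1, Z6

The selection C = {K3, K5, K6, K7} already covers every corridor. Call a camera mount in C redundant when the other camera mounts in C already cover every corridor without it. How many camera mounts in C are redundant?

Drop K3: Z8, Z5 uncovered — not redundant.
Drop K5: the rest still cover every corridor — redundant.
Drop K6: Z10 uncovered — not redundant.
Drop K7: Z2 uncovered — not redundant.
1 redundant: K5.

1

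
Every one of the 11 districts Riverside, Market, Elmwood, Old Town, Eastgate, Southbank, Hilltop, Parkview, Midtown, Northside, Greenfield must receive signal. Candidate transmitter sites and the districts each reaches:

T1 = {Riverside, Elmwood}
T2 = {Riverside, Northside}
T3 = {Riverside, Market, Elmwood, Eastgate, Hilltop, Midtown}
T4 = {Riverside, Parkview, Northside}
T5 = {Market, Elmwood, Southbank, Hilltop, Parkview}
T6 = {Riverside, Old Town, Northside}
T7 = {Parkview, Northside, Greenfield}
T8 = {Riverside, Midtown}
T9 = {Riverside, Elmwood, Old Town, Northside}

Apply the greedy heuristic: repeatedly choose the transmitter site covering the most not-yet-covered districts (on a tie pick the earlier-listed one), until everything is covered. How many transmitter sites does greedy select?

4

Pick 1: T3 covers 6 new districts (Riverside, Market, Elmwood, Eastgate, Hilltop, Midtown).
Pick 2: T7 covers 3 new districts (Parkview, Northside, Greenfield).
Pick 3: T5 covers 1 new districts (Southbank).
Pick 4: T6 covers 1 new districts (Old Town).
Greedy uses 4 transmitter sites.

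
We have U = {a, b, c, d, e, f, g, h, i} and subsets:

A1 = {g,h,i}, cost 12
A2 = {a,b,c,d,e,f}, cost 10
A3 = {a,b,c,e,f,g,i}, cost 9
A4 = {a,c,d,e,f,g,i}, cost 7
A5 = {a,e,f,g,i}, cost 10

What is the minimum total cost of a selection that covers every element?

22

A1, A2 cover every element at cost 12 + 10 = 22.
Any cover uses at least 2 sets; among all covering selections none totals below 22.
Greedy by coverage-per-cost would pick A4, A3, A1 for 28 — worse than the optimum 22.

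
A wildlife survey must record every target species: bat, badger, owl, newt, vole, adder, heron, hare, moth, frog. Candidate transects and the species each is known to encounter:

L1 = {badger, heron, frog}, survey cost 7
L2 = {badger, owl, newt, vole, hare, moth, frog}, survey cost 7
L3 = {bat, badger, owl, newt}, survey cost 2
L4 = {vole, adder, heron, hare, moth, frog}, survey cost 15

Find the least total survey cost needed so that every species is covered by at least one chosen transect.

17

L3, L4 cover every species at survey cost 2 + 15 = 17.
Any cover uses at least 2 transects; among all covering selections none totals below 17.
Greedy by coverage-per-survey cost would pick L3, L2, L1, L4 for 31 — worse than the optimum 17.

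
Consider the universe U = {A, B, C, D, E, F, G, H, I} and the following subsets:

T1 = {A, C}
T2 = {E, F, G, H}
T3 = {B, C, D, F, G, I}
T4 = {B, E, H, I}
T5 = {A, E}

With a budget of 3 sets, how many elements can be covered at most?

Choosing T1, T2, T3 covers {A, B, C, D, E, F, G, H, I} — 9 elements.
That is all 9 elements.

9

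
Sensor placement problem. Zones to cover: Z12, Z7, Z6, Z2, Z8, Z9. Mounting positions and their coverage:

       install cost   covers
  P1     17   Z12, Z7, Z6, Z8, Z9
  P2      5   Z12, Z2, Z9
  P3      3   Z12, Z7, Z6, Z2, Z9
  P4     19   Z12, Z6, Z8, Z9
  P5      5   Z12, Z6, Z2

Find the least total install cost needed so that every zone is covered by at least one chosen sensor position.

20

P1, P3 cover every zone at install cost 17 + 3 = 20.
Any cover uses at least 2 sensor positions; among all covering selections none totals below 20.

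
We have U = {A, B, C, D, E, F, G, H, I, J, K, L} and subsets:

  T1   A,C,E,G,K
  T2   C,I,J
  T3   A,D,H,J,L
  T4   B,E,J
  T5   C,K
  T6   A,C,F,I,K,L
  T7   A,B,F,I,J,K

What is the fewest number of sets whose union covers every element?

3

T1, T3, T7 together cover {A, B, C, D, E, F, G, H, I, J, K, L} — every element.
No 2 of the 7 sets cover everything (all 21 pairs fall short), so 3 is minimum.
Greedy (largest uncovered first) would take T6, T3, T1, T4 — 4 sets — but 3 suffice.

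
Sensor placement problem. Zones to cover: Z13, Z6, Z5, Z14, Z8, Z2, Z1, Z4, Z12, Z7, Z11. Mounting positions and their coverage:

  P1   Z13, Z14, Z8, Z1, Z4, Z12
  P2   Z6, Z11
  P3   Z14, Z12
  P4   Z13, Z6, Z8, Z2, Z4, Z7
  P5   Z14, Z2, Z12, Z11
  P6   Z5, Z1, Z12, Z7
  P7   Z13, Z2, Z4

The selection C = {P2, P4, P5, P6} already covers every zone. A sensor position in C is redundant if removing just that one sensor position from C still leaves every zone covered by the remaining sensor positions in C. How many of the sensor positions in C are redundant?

Drop P2: the rest still cover every zone — redundant.
Drop P4: Z13, Z8, Z4 uncovered — not redundant.
Drop P5: Z14 uncovered — not redundant.
Drop P6: Z5, Z1 uncovered — not redundant.
1 redundant: P2.

1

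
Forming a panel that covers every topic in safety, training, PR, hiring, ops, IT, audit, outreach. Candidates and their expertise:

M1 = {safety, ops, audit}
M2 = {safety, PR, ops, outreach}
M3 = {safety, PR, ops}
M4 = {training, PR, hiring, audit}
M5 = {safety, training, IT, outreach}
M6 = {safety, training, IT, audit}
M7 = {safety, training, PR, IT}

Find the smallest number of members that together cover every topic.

M1, M4, M5 together cover {safety, training, PR, hiring, ops, IT, audit, outreach} — every topic.
No 2 of the 7 members cover everything (all 21 pairs fall short), so 3 is minimum.

3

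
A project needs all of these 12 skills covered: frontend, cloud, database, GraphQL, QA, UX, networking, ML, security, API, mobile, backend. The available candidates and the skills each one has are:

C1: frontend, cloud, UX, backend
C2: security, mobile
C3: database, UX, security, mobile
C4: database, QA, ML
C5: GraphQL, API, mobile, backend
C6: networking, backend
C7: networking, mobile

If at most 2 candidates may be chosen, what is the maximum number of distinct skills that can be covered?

7

Choosing C1, C3 covers {frontend, cloud, database, UX, security, mobile, backend} — 7 skills.
No choice of 2 candidates does better; here GraphQL, QA, networking, ML, API are left uncovered.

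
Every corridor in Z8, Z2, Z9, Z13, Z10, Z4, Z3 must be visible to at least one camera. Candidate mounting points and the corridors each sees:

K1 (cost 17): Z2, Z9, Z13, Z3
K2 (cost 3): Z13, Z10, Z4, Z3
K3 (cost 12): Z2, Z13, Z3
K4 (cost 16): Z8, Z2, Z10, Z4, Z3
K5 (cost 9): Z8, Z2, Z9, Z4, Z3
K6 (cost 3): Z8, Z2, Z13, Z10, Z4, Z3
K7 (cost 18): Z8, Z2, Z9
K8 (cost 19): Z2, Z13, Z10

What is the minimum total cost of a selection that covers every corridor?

12

K2, K5 cover every corridor at cost 3 + 9 = 12.
Any cover uses at least 2 camera mounts; among all covering selections none totals below 12.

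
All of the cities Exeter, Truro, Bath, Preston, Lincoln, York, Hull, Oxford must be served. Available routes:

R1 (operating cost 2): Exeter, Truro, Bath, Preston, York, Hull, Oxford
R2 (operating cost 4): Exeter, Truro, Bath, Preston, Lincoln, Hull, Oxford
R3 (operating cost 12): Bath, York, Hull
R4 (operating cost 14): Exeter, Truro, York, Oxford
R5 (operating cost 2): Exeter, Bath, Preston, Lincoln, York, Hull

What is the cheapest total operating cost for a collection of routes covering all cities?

R1, R5 cover every city at operating cost 2 + 2 = 4.
Any cover uses at least 2 routes; among all covering selections none totals below 4.

4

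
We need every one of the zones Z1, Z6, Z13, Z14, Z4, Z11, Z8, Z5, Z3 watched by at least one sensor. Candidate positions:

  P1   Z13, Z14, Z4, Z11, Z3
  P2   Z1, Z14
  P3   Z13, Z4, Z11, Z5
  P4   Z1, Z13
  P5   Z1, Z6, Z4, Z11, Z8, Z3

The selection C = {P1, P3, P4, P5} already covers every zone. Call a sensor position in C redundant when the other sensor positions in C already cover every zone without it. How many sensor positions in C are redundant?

Drop P1: Z14 uncovered — not redundant.
Drop P3: Z5 uncovered — not redundant.
Drop P4: the rest still cover every zone — redundant.
Drop P5: Z6, Z8 uncovered — not redundant.
1 redundant: P4.

1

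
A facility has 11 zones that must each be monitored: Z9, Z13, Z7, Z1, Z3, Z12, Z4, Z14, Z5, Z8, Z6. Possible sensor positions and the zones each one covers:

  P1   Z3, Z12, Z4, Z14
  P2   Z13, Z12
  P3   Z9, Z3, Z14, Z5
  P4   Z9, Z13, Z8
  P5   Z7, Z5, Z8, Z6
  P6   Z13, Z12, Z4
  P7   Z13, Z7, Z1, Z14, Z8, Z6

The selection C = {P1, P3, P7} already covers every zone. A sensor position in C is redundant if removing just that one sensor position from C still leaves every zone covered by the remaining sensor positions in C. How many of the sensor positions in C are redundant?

Drop P1: Z12, Z4 uncovered — not redundant.
Drop P3: Z9, Z5 uncovered — not redundant.
Drop P7: Z13, Z7, Z1, Z8, … uncovered — not redundant.
None of the sensor positions in C is redundant.

0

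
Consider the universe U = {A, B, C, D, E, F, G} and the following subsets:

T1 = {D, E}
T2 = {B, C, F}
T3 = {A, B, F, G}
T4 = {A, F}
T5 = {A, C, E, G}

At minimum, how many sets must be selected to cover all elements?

T1, T2, T3 together cover {A, B, C, D, E, F, G} — every element.
No 2 of the 5 sets cover everything (all 10 pairs fall short), so 3 is minimum.

3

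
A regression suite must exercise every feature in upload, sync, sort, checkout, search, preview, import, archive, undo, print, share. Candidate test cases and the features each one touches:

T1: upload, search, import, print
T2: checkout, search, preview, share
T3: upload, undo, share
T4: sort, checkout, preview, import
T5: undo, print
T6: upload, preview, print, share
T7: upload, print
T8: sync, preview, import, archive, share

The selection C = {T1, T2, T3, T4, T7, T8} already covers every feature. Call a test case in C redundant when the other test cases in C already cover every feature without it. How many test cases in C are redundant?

3

Drop T1: the rest still cover every feature — redundant.
Drop T2: the rest still cover every feature — redundant.
Drop T3: undo uncovered — not redundant.
Drop T4: sort uncovered — not redundant.
Drop T7: the rest still cover every feature — redundant.
Drop T8: sync, archive uncovered — not redundant.
3 redundant: T1, T2, T7.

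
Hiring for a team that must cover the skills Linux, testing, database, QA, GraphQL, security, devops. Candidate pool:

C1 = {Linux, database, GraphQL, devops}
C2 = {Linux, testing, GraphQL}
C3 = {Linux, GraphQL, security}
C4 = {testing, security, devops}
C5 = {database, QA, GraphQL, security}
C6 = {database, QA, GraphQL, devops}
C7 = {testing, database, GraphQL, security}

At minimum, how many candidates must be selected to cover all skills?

3

C1, C2, C5 together cover {Linux, testing, database, QA, GraphQL, security, devops} — every skill.
No 2 of the 7 candidates cover everything (all 21 pairs fall short), so 3 is minimum.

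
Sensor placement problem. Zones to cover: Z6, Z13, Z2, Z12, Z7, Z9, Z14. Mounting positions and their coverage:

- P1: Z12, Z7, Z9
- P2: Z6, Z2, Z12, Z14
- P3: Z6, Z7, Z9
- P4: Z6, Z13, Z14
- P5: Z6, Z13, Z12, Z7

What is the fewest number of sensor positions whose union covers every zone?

3

P1, P2, P4 together cover {Z6, Z13, Z2, Z12, Z7, Z9, Z14} — every zone.
No 2 of the 5 sensor positions cover everything (all 10 pairs fall short), so 3 is minimum.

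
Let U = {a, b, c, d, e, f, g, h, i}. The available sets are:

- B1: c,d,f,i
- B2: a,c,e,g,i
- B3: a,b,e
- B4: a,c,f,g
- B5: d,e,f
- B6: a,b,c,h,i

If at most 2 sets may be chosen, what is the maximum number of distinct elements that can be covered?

8

Choosing B5, B6 covers {a, b, c, d, e, f, h, i} — 8 elements.
No choice of 2 sets does better; here g is left uncovered.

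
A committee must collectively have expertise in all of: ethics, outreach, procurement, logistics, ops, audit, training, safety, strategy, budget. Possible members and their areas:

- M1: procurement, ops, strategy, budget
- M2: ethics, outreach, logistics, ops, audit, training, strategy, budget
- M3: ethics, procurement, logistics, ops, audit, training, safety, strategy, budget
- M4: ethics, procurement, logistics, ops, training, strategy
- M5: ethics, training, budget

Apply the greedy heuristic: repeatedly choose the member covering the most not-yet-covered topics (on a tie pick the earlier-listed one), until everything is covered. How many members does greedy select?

Pick 1: M3 covers 9 new topics (ethics, procurement, logistics, ops, audit, training, safety, strategy, budget).
Pick 2: M2 covers 1 new topics (outreach).
Greedy uses 2 members.

2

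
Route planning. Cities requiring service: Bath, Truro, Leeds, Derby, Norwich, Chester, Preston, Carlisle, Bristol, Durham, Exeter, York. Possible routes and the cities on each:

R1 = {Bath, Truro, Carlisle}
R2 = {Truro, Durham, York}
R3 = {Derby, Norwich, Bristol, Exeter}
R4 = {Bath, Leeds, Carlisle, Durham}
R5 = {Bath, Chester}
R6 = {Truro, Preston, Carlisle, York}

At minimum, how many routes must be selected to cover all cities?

R3, R4, R5, R6 together cover {Bath, Truro, Leeds, Derby, Norwich, Chester, Preston, Carlisle, Bristol, Durham, Exeter, York} — every city.
No 3 of the 6 routes cover everything (all 20 triples fall short), so 4 is minimum.

4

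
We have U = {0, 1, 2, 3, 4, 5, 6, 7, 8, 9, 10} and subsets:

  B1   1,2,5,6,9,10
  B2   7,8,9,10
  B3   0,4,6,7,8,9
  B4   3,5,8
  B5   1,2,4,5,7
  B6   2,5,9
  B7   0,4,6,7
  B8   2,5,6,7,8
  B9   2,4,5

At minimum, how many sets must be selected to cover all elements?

B1, B3, B4 together cover {0, 1, 2, 3, 4, 5, 6, 7, 8, 9, 10} — every element.
No 2 of the 9 sets cover everything (all 36 pairs fall short), so 3 is minimum.

3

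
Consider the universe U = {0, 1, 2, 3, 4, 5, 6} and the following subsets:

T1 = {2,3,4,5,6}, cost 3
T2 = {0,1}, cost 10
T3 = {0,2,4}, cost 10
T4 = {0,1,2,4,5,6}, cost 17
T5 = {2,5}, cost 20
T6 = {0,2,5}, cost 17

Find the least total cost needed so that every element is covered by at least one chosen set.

T1, T2 cover every element at cost 3 + 10 = 13.
Any cover uses at least 2 sets; among all covering selections none totals below 13.

13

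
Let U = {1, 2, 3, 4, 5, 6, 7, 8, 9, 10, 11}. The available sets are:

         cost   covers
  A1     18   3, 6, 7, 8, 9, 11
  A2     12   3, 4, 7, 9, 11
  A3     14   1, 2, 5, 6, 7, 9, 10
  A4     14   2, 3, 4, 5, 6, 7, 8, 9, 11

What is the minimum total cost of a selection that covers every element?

28

A3, A4 cover every element at cost 14 + 14 = 28.
Any cover uses at least 2 sets; among all covering selections none totals below 28.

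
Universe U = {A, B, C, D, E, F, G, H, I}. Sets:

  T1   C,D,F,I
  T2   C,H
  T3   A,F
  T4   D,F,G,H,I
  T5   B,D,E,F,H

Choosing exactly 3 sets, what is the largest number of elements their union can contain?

Choosing T1, T3, T5 covers {A, B, C, D, E, F, H, I} — 8 elements.
No choice of 3 sets does better; here G is left uncovered.

8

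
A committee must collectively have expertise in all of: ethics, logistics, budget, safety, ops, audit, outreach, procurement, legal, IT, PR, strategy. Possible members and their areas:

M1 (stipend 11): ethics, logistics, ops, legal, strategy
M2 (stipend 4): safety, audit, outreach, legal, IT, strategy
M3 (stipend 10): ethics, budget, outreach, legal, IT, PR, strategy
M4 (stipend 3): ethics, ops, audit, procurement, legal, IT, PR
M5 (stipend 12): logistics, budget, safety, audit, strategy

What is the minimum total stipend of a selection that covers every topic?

19

M2, M4, M5 cover every topic at stipend 4 + 3 + 12 = 19.
Any cover uses at least 3 members; among all covering selections none totals below 19.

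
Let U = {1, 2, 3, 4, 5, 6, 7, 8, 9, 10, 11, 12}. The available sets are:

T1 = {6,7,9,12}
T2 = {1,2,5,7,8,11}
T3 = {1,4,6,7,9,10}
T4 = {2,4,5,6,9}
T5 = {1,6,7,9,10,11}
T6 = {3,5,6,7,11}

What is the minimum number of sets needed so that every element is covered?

T1, T2, T3, T6 together cover {1, 2, 3, 4, 5, 6, 7, 8, 9, 10, 11, 12} — every element.
No 3 of the 6 sets cover everything (all 20 triples fall short), so 4 is minimum.

4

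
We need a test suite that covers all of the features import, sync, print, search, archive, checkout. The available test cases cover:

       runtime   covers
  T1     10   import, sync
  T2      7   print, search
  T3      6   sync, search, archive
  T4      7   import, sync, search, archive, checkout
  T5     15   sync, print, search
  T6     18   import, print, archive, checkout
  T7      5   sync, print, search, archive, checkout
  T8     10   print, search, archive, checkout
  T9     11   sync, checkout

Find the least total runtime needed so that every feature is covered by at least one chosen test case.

12

T4, T7 cover every feature at runtime 7 + 5 = 12.
Any cover uses at least 2 test cases; among all covering selections none totals below 12.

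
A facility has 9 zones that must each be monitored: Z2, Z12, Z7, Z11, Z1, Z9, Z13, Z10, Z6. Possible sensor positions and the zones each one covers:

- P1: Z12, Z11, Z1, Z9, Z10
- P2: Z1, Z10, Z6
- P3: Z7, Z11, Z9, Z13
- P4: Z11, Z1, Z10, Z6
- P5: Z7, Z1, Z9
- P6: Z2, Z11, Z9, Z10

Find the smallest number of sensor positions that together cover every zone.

4

P1, P2, P3, P6 together cover {Z2, Z12, Z7, Z11, Z1, Z9, Z13, Z10, Z6} — every zone.
No 3 of the 6 sensor positions cover everything (all 20 triples fall short), so 4 is minimum.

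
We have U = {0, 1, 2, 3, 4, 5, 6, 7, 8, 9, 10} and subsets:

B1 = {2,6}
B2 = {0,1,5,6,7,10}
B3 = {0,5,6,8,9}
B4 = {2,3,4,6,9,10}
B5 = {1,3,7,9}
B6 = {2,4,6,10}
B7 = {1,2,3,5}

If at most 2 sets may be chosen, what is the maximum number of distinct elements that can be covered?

10

Choosing B2, B4 covers {0, 1, 2, 3, 4, 5, 6, 7, 9, 10} — 10 elements.
No choice of 2 sets does better; here 8 is left uncovered.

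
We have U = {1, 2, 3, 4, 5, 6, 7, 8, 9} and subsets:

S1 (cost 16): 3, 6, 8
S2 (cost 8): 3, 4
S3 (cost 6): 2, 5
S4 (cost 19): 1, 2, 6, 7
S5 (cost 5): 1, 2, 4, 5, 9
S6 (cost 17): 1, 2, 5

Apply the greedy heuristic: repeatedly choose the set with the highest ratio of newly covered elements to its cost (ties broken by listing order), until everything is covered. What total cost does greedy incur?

40

Pick 1: S5 adds 5 new (1, 2, 4, 5, 9) at cost 5 (ratio 5/5).
Pick 2: S1 adds 3 new (3, 6, 8) at cost 16 (ratio 3/16).
Pick 3: S4 adds 1 new (7) at cost 19 (ratio 1/19).
Greedy total cost: 5 + 16 + 19 = 40.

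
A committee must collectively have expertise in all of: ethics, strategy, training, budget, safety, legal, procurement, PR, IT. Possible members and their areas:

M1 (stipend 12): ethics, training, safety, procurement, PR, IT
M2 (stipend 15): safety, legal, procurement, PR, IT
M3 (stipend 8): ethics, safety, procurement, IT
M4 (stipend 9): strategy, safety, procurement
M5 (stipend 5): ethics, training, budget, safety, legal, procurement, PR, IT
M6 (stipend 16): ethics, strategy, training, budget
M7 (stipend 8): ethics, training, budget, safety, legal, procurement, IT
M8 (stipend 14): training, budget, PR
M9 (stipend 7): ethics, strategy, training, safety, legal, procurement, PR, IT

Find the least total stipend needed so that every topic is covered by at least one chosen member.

12

M5, M9 cover every topic at stipend 5 + 7 = 12.
Any cover uses at least 2 members; among all covering selections none totals below 12.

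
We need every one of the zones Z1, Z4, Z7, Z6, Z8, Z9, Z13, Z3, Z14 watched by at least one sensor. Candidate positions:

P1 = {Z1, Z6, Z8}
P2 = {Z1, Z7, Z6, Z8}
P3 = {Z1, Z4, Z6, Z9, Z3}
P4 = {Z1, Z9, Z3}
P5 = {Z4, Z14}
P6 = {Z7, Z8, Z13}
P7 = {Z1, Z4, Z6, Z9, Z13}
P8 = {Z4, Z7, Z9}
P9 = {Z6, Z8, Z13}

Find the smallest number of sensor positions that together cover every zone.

P3, P5, P6 together cover {Z1, Z4, Z7, Z6, Z8, Z9, Z13, Z3, Z14} — every zone.
No 2 of the 9 sensor positions cover everything (all 36 pairs fall short), so 3 is minimum.

3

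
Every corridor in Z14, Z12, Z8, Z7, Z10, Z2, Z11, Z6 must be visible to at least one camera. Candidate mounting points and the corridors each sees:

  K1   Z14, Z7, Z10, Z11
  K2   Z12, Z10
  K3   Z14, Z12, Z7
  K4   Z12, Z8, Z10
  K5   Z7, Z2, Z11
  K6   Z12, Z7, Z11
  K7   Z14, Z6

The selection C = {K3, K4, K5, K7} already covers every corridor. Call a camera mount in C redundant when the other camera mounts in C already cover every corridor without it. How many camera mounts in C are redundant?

1

Drop K3: the rest still cover every corridor — redundant.
Drop K4: Z8, Z10 uncovered — not redundant.
Drop K5: Z2, Z11 uncovered — not redundant.
Drop K7: Z6 uncovered — not redundant.
1 redundant: K3.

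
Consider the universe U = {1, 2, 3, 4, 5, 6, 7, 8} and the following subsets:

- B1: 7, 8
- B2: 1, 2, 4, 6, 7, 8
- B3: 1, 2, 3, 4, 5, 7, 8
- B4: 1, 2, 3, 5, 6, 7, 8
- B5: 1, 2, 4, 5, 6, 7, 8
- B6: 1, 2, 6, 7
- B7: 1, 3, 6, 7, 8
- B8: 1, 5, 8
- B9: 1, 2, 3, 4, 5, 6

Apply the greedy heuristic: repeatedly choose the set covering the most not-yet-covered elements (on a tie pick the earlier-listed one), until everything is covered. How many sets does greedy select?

Pick 1: B3 covers 7 new elements (1, 2, 3, 4, 5, 7, 8).
Pick 2: B2 covers 1 new elements (6).
Greedy uses 2 sets.

2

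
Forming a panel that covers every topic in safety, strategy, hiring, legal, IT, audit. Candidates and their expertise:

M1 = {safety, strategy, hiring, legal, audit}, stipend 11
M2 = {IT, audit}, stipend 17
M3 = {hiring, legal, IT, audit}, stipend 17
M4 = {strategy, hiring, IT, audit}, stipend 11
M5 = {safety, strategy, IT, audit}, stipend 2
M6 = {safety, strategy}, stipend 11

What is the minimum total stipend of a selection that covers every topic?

M1, M5 cover every topic at stipend 11 + 2 = 13.
Any cover uses at least 2 members; among all covering selections none totals below 13.

13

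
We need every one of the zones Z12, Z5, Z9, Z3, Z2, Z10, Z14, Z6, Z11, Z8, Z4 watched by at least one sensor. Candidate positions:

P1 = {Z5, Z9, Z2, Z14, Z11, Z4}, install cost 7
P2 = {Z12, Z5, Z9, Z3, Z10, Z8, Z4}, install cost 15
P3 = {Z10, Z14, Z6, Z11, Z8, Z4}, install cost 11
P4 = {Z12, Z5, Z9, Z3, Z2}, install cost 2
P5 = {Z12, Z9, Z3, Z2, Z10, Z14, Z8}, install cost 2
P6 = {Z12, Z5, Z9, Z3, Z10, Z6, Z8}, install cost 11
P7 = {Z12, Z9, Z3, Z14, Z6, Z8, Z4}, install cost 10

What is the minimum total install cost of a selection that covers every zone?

13

P3, P4 cover every zone at install cost 11 + 2 = 13.
Any cover uses at least 2 sensor positions; among all covering selections none totals below 13.
Greedy by coverage-per-install cost would pick P5, P4, P1, P7 for 21 — worse than the optimum 13.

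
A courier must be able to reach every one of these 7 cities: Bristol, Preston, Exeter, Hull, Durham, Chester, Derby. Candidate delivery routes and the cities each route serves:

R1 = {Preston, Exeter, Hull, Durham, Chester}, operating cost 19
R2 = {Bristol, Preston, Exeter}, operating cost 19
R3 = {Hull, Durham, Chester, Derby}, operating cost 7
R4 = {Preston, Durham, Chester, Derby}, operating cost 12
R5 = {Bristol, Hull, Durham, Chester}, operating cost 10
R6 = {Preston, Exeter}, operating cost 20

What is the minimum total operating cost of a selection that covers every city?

26

R2, R3 cover every city at operating cost 19 + 7 = 26.
Any cover uses at least 2 routes; among all covering selections none totals below 26.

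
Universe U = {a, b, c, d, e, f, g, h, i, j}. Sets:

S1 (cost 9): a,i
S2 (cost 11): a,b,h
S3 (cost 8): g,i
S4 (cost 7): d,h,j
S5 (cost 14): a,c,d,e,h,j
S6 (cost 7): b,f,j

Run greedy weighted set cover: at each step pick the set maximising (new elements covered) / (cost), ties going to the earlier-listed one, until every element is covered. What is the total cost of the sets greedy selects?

36

Pick 1: S4 adds 3 new (d, h, j) at cost 7 (ratio 3/7).
Pick 2: S6 adds 2 new (b, f) at cost 7 (ratio 2/7).
Pick 3: S3 adds 2 new (g, i) at cost 8 (ratio 2/8).
Pick 4: S5 adds 3 new (a, c, e) at cost 14 (ratio 3/14).
Greedy total cost: 7 + 7 + 8 + 14 = 36. (The true optimum is 29, so greedy overshoots here.)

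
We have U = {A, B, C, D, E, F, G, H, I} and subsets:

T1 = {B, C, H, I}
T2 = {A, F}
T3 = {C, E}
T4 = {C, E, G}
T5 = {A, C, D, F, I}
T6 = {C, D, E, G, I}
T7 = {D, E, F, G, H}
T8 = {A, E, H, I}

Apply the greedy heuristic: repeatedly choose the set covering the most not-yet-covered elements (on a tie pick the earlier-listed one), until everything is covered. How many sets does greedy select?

3

Pick 1: T5 covers 5 new elements (A, C, D, F, I).
Pick 2: T7 covers 3 new elements (E, G, H).
Pick 3: T1 covers 1 new elements (B).
Greedy uses 3 sets.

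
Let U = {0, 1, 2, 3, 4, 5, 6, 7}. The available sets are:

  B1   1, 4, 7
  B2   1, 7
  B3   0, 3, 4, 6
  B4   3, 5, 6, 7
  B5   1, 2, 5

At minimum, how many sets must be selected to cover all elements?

B1, B3, B5 together cover {0, 1, 2, 3, 4, 5, 6, 7} — every element.
No 2 of the 5 sets cover everything (all 10 pairs fall short), so 3 is minimum.

3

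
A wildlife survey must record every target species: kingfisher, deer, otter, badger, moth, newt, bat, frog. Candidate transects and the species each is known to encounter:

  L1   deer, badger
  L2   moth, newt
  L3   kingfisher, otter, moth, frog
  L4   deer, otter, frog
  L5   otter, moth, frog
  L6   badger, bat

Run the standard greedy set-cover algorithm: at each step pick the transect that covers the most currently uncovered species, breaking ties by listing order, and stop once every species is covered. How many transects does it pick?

4

Pick 1: L3 covers 4 new species (kingfisher, otter, moth, frog).
Pick 2: L1 covers 2 new species (deer, badger).
Pick 3: L2 covers 1 new species (newt).
Pick 4: L6 covers 1 new species (bat).
Greedy uses 4 transects.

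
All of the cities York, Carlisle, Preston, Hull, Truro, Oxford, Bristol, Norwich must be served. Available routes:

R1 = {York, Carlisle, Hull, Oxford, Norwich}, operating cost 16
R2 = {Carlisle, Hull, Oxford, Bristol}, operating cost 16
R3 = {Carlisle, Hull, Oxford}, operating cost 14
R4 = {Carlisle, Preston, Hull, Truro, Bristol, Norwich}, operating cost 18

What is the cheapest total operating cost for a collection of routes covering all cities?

R1, R4 cover every city at operating cost 16 + 18 = 34.
Any cover uses at least 2 routes; among all covering selections none totals below 34.

34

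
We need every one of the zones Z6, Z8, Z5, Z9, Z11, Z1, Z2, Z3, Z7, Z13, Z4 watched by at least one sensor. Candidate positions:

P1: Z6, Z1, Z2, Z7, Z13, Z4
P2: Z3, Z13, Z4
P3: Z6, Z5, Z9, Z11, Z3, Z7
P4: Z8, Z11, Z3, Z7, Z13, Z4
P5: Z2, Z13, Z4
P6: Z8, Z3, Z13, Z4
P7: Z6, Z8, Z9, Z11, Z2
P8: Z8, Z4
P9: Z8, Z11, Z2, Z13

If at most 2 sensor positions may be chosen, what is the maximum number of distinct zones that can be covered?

10

Choosing P1, P3 covers {Z6, Z5, Z9, Z11, Z1, Z2, Z3, Z7, Z13, Z4} — 10 zones.
No choice of 2 sensor positions does better; here Z8 is left uncovered.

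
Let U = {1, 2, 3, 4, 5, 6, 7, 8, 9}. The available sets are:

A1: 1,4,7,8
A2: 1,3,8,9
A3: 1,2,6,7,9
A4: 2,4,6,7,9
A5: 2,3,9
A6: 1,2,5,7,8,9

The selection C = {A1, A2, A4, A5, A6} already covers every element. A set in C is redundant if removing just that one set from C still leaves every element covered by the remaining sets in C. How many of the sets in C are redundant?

3

Drop A1: the rest still cover every element — redundant.
Drop A2: the rest still cover every element — redundant.
Drop A4: 6 uncovered — not redundant.
Drop A5: the rest still cover every element — redundant.
Drop A6: 5 uncovered — not redundant.
3 redundant: A1, A2, A5.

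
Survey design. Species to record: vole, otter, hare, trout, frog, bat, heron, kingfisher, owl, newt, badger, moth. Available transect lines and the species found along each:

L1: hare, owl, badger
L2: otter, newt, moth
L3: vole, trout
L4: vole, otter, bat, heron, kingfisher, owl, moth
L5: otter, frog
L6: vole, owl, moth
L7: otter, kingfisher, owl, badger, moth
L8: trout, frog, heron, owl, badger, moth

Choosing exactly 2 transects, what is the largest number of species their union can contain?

Choosing L4, L8 covers {vole, otter, trout, frog, bat, heron, kingfisher, owl, badger, moth} — 10 species.
No choice of 2 transects does better; here hare, newt are left uncovered.

10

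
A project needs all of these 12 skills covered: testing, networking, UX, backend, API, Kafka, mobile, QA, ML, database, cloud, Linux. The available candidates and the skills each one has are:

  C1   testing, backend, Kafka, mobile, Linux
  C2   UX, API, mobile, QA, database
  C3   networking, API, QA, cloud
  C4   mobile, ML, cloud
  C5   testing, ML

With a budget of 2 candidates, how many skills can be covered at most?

9

Choosing C1, C2 covers {testing, UX, backend, API, Kafka, mobile, QA, database, Linux} — 9 skills.
No choice of 2 candidates does better; here networking, ML, cloud are left uncovered.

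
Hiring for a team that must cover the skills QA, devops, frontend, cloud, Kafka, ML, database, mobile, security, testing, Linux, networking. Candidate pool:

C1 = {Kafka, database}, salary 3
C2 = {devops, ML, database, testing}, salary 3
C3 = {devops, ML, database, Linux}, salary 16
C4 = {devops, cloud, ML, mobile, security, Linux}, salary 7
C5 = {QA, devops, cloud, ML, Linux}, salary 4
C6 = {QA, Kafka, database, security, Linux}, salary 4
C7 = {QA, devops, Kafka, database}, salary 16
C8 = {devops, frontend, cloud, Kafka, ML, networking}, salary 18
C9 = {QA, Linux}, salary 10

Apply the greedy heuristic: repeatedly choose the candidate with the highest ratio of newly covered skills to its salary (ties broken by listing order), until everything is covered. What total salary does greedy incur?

Pick 1: C2 adds 4 new (devops, ML, database, testing) at salary 3 (ratio 4/3).
Pick 2: C6 adds 4 new (QA, Kafka, security, Linux) at salary 4 (ratio 4/4).
Pick 3: C4 adds 2 new (cloud, mobile) at salary 7 (ratio 2/7).
Pick 4: C8 adds 2 new (frontend, networking) at salary 18 (ratio 2/18).
Greedy total salary: 3 + 4 + 7 + 18 = 32.

32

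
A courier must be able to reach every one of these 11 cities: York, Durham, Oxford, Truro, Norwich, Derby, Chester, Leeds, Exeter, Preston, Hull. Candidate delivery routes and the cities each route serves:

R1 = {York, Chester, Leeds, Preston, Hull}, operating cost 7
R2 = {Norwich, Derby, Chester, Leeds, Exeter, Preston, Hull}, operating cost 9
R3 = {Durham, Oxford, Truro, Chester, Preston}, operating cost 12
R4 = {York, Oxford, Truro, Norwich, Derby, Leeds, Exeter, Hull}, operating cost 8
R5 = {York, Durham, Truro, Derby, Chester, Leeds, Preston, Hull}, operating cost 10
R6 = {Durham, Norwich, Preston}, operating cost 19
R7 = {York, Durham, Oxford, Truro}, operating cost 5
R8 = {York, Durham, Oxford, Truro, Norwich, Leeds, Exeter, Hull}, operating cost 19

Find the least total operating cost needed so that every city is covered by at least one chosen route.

R2, R7 cover every city at operating cost 9 + 5 = 14.
Any cover uses at least 2 routes; among all covering selections none totals below 14.

14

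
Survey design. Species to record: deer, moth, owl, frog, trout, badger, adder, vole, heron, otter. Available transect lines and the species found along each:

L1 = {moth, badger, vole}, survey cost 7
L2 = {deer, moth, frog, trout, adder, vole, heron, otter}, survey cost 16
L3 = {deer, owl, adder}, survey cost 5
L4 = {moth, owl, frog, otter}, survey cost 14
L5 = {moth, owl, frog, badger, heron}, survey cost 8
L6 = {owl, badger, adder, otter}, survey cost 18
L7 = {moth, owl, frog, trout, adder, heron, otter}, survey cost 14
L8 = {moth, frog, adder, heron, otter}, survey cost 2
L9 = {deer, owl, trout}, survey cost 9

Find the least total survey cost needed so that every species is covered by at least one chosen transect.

18

L1, L8, L9 cover every species at survey cost 7 + 2 + 9 = 18.
Any cover uses at least 2 transects; among all covering selections none totals below 18.
Greedy by coverage-per-survey cost would pick L8, L3, L1, L9 for 23 — worse than the optimum 18.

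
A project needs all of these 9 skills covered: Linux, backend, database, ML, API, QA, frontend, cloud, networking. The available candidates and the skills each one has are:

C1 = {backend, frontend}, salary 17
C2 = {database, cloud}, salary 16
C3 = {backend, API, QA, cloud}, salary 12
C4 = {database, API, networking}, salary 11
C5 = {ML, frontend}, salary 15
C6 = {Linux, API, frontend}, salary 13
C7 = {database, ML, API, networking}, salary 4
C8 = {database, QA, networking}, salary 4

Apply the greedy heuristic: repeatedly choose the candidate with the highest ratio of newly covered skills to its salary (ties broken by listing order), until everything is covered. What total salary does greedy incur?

29

Pick 1: C7 adds 4 new (database, ML, API, networking) at salary 4 (ratio 4/4).
Pick 2: C3 adds 3 new (backend, QA, cloud) at salary 12 (ratio 3/12).
Pick 3: C6 adds 2 new (Linux, frontend) at salary 13 (ratio 2/13).
Greedy total salary: 4 + 12 + 13 = 29.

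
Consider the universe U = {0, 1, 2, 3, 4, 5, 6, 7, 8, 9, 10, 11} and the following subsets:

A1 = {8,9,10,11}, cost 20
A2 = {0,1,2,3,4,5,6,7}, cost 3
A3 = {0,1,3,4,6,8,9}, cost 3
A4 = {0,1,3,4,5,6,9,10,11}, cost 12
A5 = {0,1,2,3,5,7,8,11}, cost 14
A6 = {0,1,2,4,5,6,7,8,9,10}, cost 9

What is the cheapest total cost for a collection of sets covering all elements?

A2, A3, A4 cover every element at cost 3 + 3 + 12 = 18.
Any cover uses at least 2 sets; among all covering selections none totals below 18.

18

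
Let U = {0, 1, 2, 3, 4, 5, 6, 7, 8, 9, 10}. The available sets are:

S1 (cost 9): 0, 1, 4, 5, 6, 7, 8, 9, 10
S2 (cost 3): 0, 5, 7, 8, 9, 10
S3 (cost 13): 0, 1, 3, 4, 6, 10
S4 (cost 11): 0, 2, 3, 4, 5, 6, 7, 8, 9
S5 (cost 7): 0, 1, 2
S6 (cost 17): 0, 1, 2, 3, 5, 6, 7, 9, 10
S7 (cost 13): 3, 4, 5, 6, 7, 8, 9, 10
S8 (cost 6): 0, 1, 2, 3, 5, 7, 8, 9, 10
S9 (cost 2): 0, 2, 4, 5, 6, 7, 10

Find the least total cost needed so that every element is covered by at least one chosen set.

8

S8, S9 cover every element at cost 6 + 2 = 8.
Any cover uses at least 2 sets; among all covering selections none totals below 8.
Greedy by coverage-per-cost would pick S9, S2, S8 for 11 — worse than the optimum 8.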